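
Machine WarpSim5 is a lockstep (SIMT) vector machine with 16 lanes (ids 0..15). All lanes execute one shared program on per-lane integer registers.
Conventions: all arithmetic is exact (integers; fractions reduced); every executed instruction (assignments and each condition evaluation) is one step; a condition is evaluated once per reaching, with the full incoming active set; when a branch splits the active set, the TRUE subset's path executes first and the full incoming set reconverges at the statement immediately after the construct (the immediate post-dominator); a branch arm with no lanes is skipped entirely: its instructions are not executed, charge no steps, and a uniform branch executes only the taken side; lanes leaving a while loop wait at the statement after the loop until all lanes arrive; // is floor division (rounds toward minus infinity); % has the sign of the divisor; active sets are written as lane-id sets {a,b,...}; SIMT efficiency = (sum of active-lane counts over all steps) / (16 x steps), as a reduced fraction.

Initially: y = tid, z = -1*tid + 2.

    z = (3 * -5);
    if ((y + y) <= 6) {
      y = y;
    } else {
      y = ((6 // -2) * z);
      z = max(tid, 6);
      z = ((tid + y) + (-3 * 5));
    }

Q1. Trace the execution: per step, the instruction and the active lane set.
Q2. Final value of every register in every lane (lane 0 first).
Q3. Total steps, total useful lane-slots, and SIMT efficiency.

step 0: z <- (3 * -5)                {0,1,2,3,4,5,6,7,8,9,10,11,12,13,14,15}
step 1: eval ((y + y) <= 6)          {0,1,2,3,4,5,6,7,8,9,10,11,12,13,14,15}
step 2: y <- y                       {0,1,2,3}
step 3: y <- ((6 // -2) * z)         {4,5,6,7,8,9,10,11,12,13,14,15}
step 4: z <- max(tid, 6)             {4,5,6,7,8,9,10,11,12,13,14,15}
step 5: z <- ((tid + y) + (-3 * 5))  {4,5,6,7,8,9,10,11,12,13,14,15}

Answer: 6 steps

y: 0,1,2,3,45,45,45,45,45,45,45,45,45,45,45,45
z: -15,-15,-15,-15,34,35,36,37,38,39,40,41,42,43,44,45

steps = 6; useful = 72; efficiency = 72/96 = 3/4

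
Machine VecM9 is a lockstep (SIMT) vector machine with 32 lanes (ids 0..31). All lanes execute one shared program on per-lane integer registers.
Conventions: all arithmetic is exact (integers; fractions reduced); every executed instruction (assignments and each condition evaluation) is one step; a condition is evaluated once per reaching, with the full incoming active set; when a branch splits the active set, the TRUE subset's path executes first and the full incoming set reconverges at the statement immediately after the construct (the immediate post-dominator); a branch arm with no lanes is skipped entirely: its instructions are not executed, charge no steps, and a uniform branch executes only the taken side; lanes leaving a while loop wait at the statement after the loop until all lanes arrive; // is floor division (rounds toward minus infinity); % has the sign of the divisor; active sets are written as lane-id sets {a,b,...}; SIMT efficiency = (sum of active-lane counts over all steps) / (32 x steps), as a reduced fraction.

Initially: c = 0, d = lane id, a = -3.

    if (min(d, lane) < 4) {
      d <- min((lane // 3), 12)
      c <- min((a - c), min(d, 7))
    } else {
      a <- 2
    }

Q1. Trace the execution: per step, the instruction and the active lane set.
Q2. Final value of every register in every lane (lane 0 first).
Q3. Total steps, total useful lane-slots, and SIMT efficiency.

step 0: eval (min(d, lane) < 4)      {0,1,2,3,4,5,6,7,8,9,10,11,12,13,14,15,16,17,18,19,20,21,22,23,24,25,26,27,28,29,30,31}
step 1: d <- min((lane // 3), 12)    {0,1,2,3}
step 2: c <- min((a - c), min(d, 7)) {0,1,2,3}
step 3: a <- 2                       {4,5,6,7,8,9,10,11,12,13,14,15,16,17,18,19,20,21,22,23,24,25,26,27,28,29,30,31}

Answer: 4 steps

c: -3,-3,-3,-3,0,0,0,0,0,0,0,0,0,0,0,0,0,0,0,0,0,0,0,0,0,0,0,0,0,0,0,0
d: 0,0,0,1,4,5,6,7,8,9,10,11,12,13,14,15,16,17,18,19,20,21,22,23,24,25,26,27,28,29,30,31
a: -3,-3,-3,-3,2,2,2,2,2,2,2,2,2,2,2,2,2,2,2,2,2,2,2,2,2,2,2,2,2,2,2,2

steps = 4; useful = 68; efficiency = 68/128 = 17/32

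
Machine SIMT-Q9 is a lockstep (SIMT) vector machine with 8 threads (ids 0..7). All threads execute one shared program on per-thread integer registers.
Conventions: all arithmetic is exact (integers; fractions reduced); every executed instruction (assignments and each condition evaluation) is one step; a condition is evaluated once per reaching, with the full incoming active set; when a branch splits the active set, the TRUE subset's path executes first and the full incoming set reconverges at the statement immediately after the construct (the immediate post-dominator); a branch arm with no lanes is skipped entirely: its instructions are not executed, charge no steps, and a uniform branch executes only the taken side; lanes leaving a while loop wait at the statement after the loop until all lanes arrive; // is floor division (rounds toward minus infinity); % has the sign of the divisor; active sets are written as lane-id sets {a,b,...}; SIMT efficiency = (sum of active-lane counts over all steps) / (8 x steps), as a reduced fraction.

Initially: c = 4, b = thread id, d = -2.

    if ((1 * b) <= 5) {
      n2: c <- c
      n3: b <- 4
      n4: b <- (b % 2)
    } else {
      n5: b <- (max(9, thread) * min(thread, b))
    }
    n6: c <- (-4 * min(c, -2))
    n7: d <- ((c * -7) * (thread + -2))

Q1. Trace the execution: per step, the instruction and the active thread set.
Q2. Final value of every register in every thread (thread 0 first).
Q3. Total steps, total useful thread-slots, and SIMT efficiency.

step 0: eval ((1 * b) <= 5)          {0,1,2,3,4,5,6,7}
step 1: c <- c                       {0,1,2,3,4,5}
step 2: b <- 4                       {0,1,2,3,4,5}
step 3: b <- (b % 2)                 {0,1,2,3,4,5}
step 4: b <- (max(9, thread) * min(thread, b)) {6,7}
step 5: c <- (-4 * min(c, -2))       {0,1,2,3,4,5,6,7}
step 6: d <- ((c * -7) * (thread + -2)) {0,1,2,3,4,5,6,7}

Answer: 7 steps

c: 8,8,8,8,8,8,8,8
b: 0,0,0,0,0,0,54,63
d: 112,56,0,-56,-112,-168,-224,-280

steps = 7; useful = 44; efficiency = 44/56 = 11/14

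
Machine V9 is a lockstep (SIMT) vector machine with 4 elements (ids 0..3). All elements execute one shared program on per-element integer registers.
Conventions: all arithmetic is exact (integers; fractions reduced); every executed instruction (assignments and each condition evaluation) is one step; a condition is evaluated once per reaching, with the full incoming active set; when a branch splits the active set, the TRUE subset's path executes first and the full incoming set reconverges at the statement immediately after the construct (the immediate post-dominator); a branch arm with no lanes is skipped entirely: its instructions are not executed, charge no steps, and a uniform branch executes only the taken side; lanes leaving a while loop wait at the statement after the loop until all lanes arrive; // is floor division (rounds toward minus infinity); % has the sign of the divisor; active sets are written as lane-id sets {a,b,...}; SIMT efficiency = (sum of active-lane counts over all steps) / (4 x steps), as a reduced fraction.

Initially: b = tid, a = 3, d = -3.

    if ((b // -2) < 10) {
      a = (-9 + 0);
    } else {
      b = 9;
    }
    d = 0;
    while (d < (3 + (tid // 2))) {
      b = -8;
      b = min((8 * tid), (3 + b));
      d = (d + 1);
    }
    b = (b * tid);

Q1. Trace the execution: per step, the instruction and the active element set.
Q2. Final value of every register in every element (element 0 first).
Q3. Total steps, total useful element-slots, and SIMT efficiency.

step 0: eval ((b // -2) < 10)        {0,1,2,3}
step 1: a <- (-9 + 0)                {0,1,2,3}
step 2: d <- 0                       {0,1,2,3}
step 3: eval (d < (3 + (tid // 2)))  {0,1,2,3}
step 4: b <- -8                      {0,1,2,3}
step 5: b <- min((8 * tid), (3 + b)) {0,1,2,3}
step 6: d <- (d + 1)                 {0,1,2,3}
step 7: eval (d < (3 + (tid // 2)))  {0,1,2,3}
step 8: b <- -8                      {0,1,2,3}
step 9: b <- min((8 * tid), (3 + b)) {0,1,2,3}
step 10: d <- (d + 1)                 {0,1,2,3}
step 11: eval (d < (3 + (tid // 2)))  {0,1,2,3}
step 12: b <- -8                      {0,1,2,3}
step 13: b <- min((8 * tid), (3 + b)) {0,1,2,3}
step 14: d <- (d + 1)                 {0,1,2,3}
step 15: eval (d < (3 + (tid // 2)))  {0,1,2,3}
step 16: b <- -8                      {2,3}
step 17: b <- min((8 * tid), (3 + b)) {2,3}
step 18: d <- (d + 1)                 {2,3}
step 19: eval (d < (3 + (tid // 2)))  {2,3}
step 20: b <- (b * tid)               {0,1,2,3}

Answer: 21 steps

b: 0,-5,-10,-15
a: -9,-9,-9,-9
d: 3,3,4,4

steps = 21; useful = 76; efficiency = 76/84 = 19/21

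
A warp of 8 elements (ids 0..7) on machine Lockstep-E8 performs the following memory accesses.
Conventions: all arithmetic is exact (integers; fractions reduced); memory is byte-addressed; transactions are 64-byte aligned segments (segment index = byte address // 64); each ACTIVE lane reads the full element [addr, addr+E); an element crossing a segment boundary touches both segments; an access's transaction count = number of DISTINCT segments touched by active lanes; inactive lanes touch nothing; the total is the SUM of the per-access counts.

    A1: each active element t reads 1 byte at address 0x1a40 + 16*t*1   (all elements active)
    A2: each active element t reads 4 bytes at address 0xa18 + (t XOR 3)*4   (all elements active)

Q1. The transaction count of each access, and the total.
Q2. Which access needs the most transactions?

A1: 2 transactions
A2: 1 transaction

Answer: 2,1; total 3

Answer: A1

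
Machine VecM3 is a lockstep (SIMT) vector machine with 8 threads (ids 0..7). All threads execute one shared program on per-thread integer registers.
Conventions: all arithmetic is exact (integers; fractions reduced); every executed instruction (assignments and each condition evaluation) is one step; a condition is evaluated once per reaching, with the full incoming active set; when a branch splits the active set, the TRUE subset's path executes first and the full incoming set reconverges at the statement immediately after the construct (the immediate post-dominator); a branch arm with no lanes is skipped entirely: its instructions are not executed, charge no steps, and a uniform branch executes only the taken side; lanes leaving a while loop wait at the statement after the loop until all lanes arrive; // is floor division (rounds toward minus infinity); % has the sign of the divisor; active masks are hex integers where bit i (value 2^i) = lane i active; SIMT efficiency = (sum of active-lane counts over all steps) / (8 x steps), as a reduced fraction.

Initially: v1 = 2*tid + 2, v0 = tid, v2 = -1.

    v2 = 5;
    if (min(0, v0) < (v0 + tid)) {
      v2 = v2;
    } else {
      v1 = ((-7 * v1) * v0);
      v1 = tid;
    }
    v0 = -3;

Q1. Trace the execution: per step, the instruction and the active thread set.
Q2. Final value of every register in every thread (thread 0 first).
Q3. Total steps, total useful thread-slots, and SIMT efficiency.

step 0: v2 <- 5                      0xff
step 1: eval (min(0, v0) < (v0 + tid)) 0xff
step 2: v2 <- v2                     0xfe
step 3: v1 <- ((-7 * v1) * v0)       0x01
step 4: v1 <- tid                    0x01
step 5: v0 <- -3                     0xff

Answer: 6 steps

v1: 0,4,6,8,10,12,14,16
v0: -3,-3,-3,-3,-3,-3,-3,-3
v2: 5,5,5,5,5,5,5,5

steps = 6; useful = 33; efficiency = 33/48 = 11/16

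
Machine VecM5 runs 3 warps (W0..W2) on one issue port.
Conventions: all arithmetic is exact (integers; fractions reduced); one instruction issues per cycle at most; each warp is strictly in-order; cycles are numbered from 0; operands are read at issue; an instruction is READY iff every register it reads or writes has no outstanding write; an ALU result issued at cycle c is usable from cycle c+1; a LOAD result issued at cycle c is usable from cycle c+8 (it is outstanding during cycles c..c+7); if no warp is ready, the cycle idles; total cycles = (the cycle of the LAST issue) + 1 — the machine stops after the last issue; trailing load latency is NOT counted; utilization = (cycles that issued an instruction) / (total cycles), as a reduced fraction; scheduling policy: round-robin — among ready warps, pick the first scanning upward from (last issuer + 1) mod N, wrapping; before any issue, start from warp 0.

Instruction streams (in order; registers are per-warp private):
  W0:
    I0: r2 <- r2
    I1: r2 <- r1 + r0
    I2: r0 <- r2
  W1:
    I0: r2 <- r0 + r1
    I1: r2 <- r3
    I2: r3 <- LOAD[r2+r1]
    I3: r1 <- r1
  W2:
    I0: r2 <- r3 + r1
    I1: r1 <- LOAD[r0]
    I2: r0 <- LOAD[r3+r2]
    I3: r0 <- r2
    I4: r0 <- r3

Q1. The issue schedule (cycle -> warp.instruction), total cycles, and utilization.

cycle 0: W0.I0
cycle 1: W1.I0
cycle 2: W2.I0
cycle 3: W0.I1
cycle 4: W1.I1
cycle 5: W2.I1
cycle 6: W0.I2
cycle 7: W1.I2
cycle 8: W2.I2
cycle 9: W1.I3
cycle 10: idle
cycle 11: idle
cycle 12: idle
cycle 13: idle
cycle 14: idle
cycle 15: idle
cycle 16: W2.I3
cycle 17: W2.I4

Answer: 18 cycles, utilization 2/3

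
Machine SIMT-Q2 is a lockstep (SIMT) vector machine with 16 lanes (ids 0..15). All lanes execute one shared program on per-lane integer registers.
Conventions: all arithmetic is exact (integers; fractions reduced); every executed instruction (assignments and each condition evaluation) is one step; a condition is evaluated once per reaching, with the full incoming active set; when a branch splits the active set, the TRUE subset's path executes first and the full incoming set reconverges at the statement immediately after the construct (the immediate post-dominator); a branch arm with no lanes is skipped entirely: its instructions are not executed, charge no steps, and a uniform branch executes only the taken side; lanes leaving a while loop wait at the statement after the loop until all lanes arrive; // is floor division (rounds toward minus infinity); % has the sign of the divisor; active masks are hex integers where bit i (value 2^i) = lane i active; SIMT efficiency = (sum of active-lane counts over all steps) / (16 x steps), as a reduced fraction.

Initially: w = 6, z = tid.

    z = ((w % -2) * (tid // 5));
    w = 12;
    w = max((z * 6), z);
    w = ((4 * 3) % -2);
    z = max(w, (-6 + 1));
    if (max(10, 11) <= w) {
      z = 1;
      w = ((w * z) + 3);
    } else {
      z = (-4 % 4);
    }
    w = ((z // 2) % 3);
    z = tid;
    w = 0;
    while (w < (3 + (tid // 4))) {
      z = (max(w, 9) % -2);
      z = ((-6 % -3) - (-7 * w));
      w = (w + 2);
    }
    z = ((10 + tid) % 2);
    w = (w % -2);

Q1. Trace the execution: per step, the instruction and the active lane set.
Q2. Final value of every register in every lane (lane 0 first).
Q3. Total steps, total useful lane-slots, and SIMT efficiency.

step 0: z <- ((w % -2) * (tid // 5)) 0xffff
step 1: w <- 12                      0xffff
step 2: w <- max((z * 6), z)         0xffff
step 3: w <- ((4 * 3) % -2)          0xffff
step 4: z <- max(w, (-6 + 1))        0xffff
step 5: eval (max(10, 11) <= w)      0xffff
step 6: z <- (-4 % 4)                0xffff
step 7: w <- ((z // 2) % 3)          0xffff
step 8: z <- tid                     0xffff
step 9: w <- 0                       0xffff
step 10: eval (w < (3 + (tid // 4)))  0xffff
step 11: z <- (max(w, 9) % -2)        0xffff
step 12: z <- ((-6 % -3) - (-7 * w))  0xffff
step 13: w <- (w + 2)                 0xffff
step 14: eval (w < (3 + (tid // 4)))  0xffff
step 15: z <- (max(w, 9) % -2)        0xffff
step 16: z <- ((-6 % -3) - (-7 * w))  0xffff
step 17: w <- (w + 2)                 0xffff
step 18: eval (w < (3 + (tid // 4)))  0xffff
step 19: z <- (max(w, 9) % -2)        0xff00
step 20: z <- ((-6 % -3) - (-7 * w))  0xff00
step 21: w <- (w + 2)                 0xff00
step 22: eval (w < (3 + (tid // 4)))  0xff00
step 23: z <- ((10 + tid) % 2)        0xffff
step 24: w <- (w % -2)                0xffff

Answer: 25 steps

w: 0,0,0,0,0,0,0,0,0,0,0,0,0,0,0,0
z: 0,1,0,1,0,1,0,1,0,1,0,1,0,1,0,1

steps = 25; useful = 368; efficiency = 368/400 = 23/25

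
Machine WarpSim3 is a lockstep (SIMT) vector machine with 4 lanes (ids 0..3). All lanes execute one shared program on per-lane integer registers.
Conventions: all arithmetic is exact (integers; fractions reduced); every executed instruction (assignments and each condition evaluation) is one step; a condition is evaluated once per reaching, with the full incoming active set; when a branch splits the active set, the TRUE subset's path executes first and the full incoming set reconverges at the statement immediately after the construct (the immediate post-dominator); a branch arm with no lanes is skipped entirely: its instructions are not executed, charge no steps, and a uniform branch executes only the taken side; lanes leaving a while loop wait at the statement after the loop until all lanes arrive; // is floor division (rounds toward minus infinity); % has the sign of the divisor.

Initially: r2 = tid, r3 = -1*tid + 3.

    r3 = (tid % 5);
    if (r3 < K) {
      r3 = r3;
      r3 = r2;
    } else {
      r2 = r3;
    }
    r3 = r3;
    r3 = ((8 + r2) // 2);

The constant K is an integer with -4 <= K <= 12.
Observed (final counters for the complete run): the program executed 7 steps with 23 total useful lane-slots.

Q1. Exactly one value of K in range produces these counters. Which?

Answer: K = 3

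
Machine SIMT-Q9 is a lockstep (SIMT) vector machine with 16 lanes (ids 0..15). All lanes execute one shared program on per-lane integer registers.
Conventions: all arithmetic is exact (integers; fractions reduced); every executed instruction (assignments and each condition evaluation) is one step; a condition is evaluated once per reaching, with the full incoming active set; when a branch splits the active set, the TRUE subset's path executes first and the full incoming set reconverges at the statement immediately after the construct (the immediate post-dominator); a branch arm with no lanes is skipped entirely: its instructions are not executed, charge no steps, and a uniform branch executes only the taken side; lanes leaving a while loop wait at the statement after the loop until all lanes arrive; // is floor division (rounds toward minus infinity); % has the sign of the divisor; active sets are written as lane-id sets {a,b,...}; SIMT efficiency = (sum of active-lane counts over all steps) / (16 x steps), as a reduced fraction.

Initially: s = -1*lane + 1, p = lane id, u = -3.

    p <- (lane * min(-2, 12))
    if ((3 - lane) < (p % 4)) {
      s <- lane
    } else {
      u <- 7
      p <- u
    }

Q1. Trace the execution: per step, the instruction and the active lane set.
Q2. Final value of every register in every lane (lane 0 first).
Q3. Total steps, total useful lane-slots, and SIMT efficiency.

step 0: p <- (lane * min(-2, 12))    {0,1,2,3,4,5,6,7,8,9,10,11,12,13,14,15}
step 1: eval ((3 - lane) < (p % 4))  {0,1,2,3,4,5,6,7,8,9,10,11,12,13,14,15}
step 2: s <- lane                    {3,4,5,6,7,8,9,10,11,12,13,14,15}
step 3: u <- 7                       {0,1,2}
step 4: p <- u                       {0,1,2}

Answer: 5 steps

s: 1,0,-1,3,4,5,6,7,8,9,10,11,12,13,14,15
p: 7,7,7,-6,-8,-10,-12,-14,-16,-18,-20,-22,-24,-26,-28,-30
u: 7,7,7,-3,-3,-3,-3,-3,-3,-3,-3,-3,-3,-3,-3,-3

steps = 5; useful = 51; efficiency = 51/80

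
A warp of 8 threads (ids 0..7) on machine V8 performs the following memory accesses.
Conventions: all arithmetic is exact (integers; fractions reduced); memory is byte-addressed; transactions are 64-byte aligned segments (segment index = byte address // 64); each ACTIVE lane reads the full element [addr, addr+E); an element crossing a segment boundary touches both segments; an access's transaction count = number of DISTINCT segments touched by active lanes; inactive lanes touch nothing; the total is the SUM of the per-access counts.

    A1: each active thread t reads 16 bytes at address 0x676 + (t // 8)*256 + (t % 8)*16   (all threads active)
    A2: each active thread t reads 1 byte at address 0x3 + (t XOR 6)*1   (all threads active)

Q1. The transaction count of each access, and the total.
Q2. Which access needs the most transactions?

A1: 3 transactions
A2: 1 transaction

Answer: 3,1; total 4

Answer: A1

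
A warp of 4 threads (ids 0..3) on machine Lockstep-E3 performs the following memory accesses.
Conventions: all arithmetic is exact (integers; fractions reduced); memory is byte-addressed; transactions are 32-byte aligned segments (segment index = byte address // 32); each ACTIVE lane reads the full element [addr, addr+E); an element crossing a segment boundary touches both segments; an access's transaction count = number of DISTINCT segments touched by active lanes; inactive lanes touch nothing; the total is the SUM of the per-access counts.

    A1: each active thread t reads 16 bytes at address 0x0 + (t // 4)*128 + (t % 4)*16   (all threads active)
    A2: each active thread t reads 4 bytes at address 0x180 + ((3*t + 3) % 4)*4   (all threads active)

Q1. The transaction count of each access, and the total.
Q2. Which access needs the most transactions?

A1: 2 transactions
A2: 1 transaction

Answer: 2,1; total 3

Answer: A1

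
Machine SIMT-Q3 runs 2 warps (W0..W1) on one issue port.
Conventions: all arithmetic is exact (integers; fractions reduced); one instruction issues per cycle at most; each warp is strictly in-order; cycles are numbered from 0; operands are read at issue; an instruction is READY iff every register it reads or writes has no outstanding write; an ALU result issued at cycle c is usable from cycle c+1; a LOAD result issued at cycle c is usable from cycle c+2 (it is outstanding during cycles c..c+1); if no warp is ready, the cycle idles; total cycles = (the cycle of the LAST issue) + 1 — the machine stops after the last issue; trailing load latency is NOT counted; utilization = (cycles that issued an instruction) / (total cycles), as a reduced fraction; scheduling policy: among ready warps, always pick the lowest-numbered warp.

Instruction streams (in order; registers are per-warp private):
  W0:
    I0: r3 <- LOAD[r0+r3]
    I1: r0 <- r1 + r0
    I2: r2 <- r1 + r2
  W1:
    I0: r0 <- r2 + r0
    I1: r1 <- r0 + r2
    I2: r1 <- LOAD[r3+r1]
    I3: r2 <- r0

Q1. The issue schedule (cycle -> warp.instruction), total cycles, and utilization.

cycle 0: W0.I0
cycle 1: W0.I1
cycle 2: W0.I2
cycle 3: W1.I0
cycle 4: W1.I1
cycle 5: W1.I2
cycle 6: W1.I3

Answer: 7 cycles, utilization 1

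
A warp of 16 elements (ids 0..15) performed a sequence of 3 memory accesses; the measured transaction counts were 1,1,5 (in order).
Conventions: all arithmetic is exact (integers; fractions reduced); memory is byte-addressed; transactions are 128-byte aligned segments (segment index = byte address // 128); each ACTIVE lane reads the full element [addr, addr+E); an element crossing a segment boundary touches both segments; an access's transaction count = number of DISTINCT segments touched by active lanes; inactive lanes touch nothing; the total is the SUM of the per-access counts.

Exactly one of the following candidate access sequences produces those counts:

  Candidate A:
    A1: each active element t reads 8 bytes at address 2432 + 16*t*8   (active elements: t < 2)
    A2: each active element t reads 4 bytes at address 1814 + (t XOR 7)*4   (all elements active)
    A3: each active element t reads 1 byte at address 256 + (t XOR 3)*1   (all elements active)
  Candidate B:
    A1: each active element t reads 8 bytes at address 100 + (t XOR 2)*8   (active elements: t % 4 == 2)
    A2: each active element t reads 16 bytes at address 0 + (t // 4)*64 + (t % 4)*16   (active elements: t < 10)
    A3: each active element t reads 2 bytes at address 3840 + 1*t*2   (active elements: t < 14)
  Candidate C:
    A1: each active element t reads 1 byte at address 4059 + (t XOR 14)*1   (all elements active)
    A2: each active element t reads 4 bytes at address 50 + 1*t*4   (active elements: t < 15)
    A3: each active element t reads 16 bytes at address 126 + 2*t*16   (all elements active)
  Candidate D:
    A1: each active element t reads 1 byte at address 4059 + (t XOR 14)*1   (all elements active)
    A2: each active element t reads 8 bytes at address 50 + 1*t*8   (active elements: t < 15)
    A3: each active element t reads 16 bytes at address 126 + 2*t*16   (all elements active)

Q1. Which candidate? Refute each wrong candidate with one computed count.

A: A1 gives 2 transactions, not 1
B: A1 gives 2 transactions, not 1
D: A2 gives 2 transactions, not 1
C: all counts match (1,1,5)

Answer: C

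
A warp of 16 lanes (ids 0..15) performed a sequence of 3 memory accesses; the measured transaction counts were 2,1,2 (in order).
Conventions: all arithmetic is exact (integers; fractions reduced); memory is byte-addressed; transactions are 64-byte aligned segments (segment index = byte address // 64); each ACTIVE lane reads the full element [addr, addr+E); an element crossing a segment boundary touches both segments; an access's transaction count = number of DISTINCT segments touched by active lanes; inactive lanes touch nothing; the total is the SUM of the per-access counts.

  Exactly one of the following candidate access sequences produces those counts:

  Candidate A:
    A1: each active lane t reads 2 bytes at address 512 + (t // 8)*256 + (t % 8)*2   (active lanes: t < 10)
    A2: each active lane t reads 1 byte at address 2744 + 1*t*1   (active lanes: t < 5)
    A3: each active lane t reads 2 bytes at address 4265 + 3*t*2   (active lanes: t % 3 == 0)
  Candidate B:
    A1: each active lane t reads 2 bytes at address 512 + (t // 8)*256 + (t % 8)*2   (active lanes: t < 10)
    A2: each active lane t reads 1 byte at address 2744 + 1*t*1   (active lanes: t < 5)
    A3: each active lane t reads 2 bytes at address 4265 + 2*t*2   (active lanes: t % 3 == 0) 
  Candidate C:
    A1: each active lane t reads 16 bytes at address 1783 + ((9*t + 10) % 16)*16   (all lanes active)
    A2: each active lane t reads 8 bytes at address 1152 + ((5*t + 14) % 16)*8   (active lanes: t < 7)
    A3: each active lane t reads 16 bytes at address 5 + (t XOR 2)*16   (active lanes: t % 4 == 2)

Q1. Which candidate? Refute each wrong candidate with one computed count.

A: A3 gives 3 transactions, not 2
C: A1 gives 5 transactions, not 2
B: all counts match (2,1,2)

Answer: B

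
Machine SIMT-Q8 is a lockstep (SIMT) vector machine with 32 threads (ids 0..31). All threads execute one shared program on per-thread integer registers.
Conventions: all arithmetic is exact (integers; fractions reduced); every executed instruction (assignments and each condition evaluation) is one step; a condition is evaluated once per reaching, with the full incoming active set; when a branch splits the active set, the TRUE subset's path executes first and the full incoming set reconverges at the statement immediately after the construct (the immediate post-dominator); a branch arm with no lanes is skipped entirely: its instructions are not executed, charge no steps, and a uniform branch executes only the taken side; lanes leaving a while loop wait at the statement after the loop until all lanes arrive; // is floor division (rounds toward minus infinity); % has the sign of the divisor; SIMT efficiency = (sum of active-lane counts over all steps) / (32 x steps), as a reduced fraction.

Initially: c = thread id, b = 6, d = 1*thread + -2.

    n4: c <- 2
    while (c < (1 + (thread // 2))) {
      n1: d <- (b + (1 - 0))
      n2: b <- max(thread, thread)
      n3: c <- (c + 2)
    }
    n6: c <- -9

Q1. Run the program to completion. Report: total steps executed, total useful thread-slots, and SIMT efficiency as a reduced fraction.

Answer: 31 steps, 544 useful, 17/31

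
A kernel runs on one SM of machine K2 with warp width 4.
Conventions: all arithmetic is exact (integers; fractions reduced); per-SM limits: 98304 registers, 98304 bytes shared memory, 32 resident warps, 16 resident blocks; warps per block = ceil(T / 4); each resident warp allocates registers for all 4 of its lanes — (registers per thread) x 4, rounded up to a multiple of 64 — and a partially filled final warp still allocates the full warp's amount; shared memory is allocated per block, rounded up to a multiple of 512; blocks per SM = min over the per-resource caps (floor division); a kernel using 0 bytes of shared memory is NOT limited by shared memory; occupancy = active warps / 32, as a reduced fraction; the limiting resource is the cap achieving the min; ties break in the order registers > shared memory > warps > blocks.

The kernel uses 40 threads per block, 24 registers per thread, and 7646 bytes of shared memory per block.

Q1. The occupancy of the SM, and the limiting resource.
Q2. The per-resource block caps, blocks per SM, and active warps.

Answer: occupancy 15/16, limited by warps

registers: 76 blocks
shared memory: 12 blocks
warps: 3 blocks
blocks: 16 blocks

Answer: 3 blocks, 30 active warps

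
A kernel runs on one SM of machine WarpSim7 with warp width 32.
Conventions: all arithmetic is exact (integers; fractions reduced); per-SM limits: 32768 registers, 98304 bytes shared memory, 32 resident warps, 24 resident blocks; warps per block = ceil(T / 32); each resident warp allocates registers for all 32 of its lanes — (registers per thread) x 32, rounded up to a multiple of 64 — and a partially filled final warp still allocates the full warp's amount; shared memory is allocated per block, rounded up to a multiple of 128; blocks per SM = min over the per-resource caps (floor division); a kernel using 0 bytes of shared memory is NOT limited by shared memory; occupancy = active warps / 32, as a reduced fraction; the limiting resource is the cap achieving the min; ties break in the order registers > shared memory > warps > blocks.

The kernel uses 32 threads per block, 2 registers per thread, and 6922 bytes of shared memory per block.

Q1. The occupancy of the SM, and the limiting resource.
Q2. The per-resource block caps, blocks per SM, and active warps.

Answer: occupancy 13/32, limited by shared memory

registers: 512 blocks
shared memory: 13 blocks
warps: 32 blocks
blocks: 24 blocks

Answer: 13 blocks, 13 active warps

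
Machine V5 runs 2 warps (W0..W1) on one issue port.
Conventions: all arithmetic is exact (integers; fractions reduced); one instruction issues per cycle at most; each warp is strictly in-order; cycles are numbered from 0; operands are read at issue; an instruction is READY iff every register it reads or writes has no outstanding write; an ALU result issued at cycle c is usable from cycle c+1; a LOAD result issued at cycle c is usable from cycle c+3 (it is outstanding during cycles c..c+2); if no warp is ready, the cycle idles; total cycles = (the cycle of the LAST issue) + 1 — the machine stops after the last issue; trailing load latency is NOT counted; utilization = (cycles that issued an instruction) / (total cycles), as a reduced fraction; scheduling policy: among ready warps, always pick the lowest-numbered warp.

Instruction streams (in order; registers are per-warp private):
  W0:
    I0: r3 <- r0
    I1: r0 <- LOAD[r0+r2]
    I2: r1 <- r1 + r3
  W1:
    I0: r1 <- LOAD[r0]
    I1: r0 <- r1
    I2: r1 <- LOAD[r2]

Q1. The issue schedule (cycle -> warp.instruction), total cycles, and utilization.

cycle 0: W0.I0
cycle 1: W0.I1
cycle 2: W0.I2
cycle 3: W1.I0
cycle 4: idle
cycle 5: idle
cycle 6: W1.I1
cycle 7: W1.I2

Answer: 8 cycles, utilization 3/4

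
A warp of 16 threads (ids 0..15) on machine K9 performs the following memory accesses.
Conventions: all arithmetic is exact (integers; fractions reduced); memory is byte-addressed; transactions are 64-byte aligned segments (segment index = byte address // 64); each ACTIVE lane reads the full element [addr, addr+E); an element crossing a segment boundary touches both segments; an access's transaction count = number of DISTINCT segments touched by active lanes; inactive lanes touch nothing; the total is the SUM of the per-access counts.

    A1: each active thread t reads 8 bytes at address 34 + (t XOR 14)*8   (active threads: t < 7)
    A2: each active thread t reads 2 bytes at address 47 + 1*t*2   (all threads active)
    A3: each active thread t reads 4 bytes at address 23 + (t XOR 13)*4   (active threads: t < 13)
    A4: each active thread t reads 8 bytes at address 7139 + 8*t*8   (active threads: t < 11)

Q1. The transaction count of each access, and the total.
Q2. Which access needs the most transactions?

A1: 2 transactions
A2: 2 transactions
A3: 2 transactions
A4: 11 transactions

Answer: 2,2,2,11; total 17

Answer: A4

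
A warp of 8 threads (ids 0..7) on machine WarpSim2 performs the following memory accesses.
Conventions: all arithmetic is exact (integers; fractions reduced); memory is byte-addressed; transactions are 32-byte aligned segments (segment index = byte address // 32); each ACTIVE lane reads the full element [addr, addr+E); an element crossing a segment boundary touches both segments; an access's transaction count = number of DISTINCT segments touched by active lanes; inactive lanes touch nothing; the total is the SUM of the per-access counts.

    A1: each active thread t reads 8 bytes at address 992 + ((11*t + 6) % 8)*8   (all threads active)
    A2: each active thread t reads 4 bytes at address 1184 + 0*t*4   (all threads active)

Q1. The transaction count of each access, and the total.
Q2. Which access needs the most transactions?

A1: 2 transactions
A2: 1 transaction

Answer: 2,1; total 3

Answer: A1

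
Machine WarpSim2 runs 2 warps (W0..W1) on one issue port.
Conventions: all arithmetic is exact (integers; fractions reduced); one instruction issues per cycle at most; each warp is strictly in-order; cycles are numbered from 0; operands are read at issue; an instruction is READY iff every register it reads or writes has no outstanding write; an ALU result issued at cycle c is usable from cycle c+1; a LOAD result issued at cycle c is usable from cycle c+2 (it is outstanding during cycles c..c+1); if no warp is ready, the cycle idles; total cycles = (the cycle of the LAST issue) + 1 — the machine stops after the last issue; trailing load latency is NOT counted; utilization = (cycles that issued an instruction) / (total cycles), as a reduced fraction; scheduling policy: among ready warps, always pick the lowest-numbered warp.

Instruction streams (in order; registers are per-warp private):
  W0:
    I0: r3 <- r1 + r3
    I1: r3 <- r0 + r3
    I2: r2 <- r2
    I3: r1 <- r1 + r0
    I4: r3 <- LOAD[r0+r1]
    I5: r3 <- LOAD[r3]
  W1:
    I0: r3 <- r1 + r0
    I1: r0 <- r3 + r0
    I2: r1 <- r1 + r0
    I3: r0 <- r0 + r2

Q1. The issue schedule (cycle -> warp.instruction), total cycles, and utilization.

cycle 0: W0.I0
cycle 1: W0.I1
cycle 2: W0.I2
cycle 3: W0.I3
cycle 4: W0.I4
cycle 5: W1.I0
cycle 6: W0.I5
cycle 7: W1.I1
cycle 8: W1.I2
cycle 9: W1.I3

Answer: 10 cycles, utilization 1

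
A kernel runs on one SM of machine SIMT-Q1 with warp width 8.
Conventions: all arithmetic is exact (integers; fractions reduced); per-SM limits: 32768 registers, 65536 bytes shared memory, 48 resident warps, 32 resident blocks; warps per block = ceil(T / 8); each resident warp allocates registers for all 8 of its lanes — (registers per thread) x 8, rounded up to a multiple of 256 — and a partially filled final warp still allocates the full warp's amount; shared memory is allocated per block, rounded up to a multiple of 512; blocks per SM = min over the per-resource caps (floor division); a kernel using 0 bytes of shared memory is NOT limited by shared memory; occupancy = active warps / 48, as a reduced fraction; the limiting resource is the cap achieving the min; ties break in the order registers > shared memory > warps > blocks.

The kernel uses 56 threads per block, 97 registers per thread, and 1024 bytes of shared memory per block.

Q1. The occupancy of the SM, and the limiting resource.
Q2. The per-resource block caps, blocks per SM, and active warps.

Answer: occupancy 7/12, limited by registers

registers: 4 blocks
shared memory: 64 blocks
warps: 6 blocks
blocks: 32 blocks

Answer: 4 blocks, 28 active warps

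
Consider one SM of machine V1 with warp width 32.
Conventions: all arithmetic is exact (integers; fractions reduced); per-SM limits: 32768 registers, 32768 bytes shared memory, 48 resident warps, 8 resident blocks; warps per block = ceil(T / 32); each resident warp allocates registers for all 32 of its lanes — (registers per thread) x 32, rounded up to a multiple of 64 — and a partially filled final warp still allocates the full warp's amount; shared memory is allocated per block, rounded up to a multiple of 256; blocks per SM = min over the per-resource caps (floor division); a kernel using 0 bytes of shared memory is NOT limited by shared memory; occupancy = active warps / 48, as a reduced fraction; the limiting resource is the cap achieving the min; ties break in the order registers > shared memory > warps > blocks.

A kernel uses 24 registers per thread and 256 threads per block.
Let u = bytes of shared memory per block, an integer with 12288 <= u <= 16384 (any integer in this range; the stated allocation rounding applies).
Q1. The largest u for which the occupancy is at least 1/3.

Answer: u = 16384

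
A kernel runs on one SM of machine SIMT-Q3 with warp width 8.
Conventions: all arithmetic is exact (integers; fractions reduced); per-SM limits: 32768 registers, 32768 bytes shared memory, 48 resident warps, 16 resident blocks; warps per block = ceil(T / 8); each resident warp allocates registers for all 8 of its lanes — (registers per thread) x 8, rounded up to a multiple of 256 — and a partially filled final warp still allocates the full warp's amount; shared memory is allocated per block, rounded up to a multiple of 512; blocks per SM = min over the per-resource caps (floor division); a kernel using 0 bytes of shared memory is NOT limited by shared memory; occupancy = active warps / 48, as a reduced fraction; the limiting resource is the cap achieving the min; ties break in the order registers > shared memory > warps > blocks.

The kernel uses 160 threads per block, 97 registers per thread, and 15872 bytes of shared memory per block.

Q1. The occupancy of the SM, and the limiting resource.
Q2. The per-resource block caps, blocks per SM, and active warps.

Answer: occupancy 5/12, limited by registers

registers: 1 block
shared memory: 2 blocks
warps: 2 blocks
blocks: 16 blocks

Answer: 1 block, 20 active warps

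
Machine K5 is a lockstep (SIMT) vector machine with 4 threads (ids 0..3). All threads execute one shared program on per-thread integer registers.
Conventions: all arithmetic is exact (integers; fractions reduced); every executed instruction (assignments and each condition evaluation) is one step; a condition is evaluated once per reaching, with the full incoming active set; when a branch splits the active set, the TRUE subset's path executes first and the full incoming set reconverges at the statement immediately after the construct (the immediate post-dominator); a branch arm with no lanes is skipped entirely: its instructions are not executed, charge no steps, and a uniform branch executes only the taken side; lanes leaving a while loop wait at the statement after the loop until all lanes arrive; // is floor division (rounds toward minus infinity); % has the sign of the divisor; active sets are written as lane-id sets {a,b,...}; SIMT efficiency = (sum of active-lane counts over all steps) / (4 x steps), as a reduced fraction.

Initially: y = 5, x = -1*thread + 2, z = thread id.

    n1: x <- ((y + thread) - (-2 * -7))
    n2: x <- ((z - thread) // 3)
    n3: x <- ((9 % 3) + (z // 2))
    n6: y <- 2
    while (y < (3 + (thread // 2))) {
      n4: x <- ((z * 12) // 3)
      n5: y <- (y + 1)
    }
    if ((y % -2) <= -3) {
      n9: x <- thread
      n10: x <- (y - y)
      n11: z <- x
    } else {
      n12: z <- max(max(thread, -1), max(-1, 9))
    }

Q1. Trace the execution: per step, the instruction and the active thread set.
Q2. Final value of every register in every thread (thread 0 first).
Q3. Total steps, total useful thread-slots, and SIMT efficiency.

step 0: x <- ((y + thread) - (-2 * -7)) {0,1,2,3}
step 1: x <- ((z - thread) // 3)     {0,1,2,3}
step 2: x <- ((9 % 3) + (z // 2))    {0,1,2,3}
step 3: y <- 2                       {0,1,2,3}
step 4: eval (y < (3 + (thread // 2))) {0,1,2,3}
step 5: x <- ((z * 12) // 3)         {0,1,2,3}
step 6: y <- (y + 1)                 {0,1,2,3}
step 7: eval (y < (3 + (thread // 2))) {0,1,2,3}
step 8: x <- ((z * 12) // 3)         {2,3}
step 9: y <- (y + 1)                 {2,3}
step 10: eval (y < (3 + (thread // 2))) {2,3}
step 11: eval ((y % -2) <= -3)        {0,1,2,3}
step 12: z <- max(max(thread, -1), max(-1, 9)) {0,1,2,3}

Answer: 13 steps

y: 3,3,4,4
x: 0,4,8,12
z: 9,9,9,9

steps = 13; useful = 46; efficiency = 46/52 = 23/26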